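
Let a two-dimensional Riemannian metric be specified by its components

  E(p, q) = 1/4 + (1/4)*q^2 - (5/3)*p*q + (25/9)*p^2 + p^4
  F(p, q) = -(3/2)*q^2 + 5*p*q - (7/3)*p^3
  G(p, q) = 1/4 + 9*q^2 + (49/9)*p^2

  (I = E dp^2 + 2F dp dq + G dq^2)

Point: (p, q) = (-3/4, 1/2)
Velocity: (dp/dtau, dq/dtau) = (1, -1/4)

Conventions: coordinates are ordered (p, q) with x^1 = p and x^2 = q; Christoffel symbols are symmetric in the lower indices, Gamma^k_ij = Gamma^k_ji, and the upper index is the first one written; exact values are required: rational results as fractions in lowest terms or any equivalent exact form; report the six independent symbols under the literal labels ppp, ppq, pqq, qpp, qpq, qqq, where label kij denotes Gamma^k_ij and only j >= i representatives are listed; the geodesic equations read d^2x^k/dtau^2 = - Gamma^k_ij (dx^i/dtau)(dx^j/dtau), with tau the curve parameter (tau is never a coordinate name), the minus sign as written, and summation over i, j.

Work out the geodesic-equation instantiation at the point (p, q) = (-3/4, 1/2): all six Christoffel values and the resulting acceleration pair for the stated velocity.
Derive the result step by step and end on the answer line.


E = 721/256, F = -81/64, G = 89/16 at the point
E_p = -107/16, E_q = 3/2, F_p = -23/16, F_q = -21/4, G_p = -49/6, G_q = 9
EG - F^2 = 7201/512;  g^inv = (512/7201) * [[89/16, 81/64], [81/64, 721/256]]
first-kind symbols [ij,l] = (1/2)(d_i g_jl + d_j g_il - d_l g_ij): [pp,p] = E_p/2 = -107/32, [pp,q] = F_p - E_q/2 = -35/16, [pq,p] = E_q/2 = 3/4, [pq,q] = G_p/2 = -49/12, [qq,p] = F_q - G_p/2 = -7/6, [qq,q] = G_q/2 = 9/2
Gamma^p_ij = (G*[ij,p] - F*[ij,q])/(EG - F^2), Gamma^q_ij = (E*[ij,q] - F*[ij,p])/(EG - F^2)
Gamma_ppp = -21881/14402, Gamma_ppq = -510/7201, Gamma_pqq = -1220/21603, Gamma_qpp = -42569/57608, Gamma_qpq = -32413/43206, Gamma_qqq = 5733/7201
d^2p/dtau^2 = -(Gamma_ppp*(1)^2 + 2*Gamma_ppq*(1)*(-1/4) + Gamma_pqq*(-1/4)^2) = 128531/86412
d^2q/dtau^2 = -(Gamma_qpp*(1)^2 + 2*Gamma_qpq*(1)*(-1/4) + Gamma_qqq*(-1/4)^2) = 108563/345648

Answer: Gamma_ppp = -21881/14402, Gamma_ppq = -510/7201, Gamma_pqq = -1220/21603, Gamma_qpp = -42569/57608, Gamma_qpq = -32413/43206, Gamma_qqq = 5733/7201; accelerations (d^2p/dtau^2, d^2q/dtau^2) = (128531/86412, 108563/345648)


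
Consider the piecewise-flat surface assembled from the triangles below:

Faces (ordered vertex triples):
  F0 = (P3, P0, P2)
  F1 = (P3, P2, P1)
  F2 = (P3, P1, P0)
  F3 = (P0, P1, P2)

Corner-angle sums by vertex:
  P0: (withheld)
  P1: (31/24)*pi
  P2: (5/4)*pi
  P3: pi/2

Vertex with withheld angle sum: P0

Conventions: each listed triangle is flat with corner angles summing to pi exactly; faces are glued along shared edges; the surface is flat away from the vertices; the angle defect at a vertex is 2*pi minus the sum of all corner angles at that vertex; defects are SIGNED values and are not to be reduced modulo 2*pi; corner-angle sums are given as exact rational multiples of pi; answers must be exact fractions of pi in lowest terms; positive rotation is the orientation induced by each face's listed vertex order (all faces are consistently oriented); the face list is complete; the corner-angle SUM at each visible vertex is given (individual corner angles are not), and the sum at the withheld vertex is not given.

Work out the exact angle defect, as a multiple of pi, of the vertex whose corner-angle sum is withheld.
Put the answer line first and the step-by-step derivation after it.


Answer: defect(P0) = (25/24)*pi

V = 4, E = 6, F = 4; chi = V - E + F = 2
Gauss-Bonnet: total defect = 2*pi*chi = 4*pi; visible defects sum to (71/24)*pi


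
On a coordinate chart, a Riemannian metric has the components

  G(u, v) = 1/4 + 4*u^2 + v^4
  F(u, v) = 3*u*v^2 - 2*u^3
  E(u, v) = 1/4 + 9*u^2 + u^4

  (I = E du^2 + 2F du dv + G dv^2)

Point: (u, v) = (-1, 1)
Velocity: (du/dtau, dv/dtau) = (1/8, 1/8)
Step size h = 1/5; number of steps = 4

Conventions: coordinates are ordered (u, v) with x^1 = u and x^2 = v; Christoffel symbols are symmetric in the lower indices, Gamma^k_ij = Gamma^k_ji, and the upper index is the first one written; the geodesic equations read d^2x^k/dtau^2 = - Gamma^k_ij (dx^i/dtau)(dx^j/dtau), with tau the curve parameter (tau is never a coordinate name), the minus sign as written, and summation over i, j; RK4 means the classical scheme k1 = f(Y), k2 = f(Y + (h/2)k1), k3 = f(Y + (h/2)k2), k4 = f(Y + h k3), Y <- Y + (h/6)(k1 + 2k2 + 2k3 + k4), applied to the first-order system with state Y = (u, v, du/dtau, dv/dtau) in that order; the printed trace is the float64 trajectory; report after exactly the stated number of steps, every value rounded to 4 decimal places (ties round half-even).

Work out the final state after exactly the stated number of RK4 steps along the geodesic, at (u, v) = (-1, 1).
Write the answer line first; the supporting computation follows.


Answer: u = -0.8910, v = 1.1109, du/dtau = 0.1502, dv/dtau = 0.1536

f(Y) = (du/dtau, dv/dtau, -Gamma^u_ij Y'^i Y'^j, -Gamma^v_ij Y'^i Y'^j) with the Gammas evaluated at the stage position; h = 0.200000; intermediate values shown to 6 dp
step 0: u = -1.0000, v = 1.0000, du/dtau = 0.1250, dv/dtau = 0.1250
step 1:
  k1: at (u, v) = (-1.000000, 1.000000), (du/dtau, dv/dtau) = (0.125000, 0.125000); Gamma_uuu = -1.150296, Gamma_uuv = -0.075740, Gamma_uvv = -0.160947, Gamma_vuu = -0.790533, Gamma_vuv = -0.776331, Gamma_vvv = 0.350296; k1 = (0.125000, 0.125000, 0.022855, 0.031139)
  k2: at (u, v) = (-0.987500, 1.012500), (du/dtau, dv/dtau) = (0.127286, 0.128114); Gamma_uuu = -1.171077, Gamma_uuv = -0.086627, Gamma_uvv = -0.164849, Gamma_vuu = -0.783733, Gamma_vuv = -0.777890, Gamma_vvv = 0.363886; k2 = (0.127286, 0.128114, 0.024504, 0.032095)
  k3: at (u, v) = (-0.987271, 1.012811), (du/dtau, dv/dtau) = (0.127450, 0.128210); Gamma_uuu = -1.171497, Gamma_uuv = -0.086864, Gamma_uvv = -0.164943, Gamma_vuu = -0.783579, Gamma_vuv = -0.777883, Gamma_vvv = 0.364191; k3 = (0.127450, 0.128210, 0.024579, 0.032163)
  k4: at (u, v) = (-0.974510, 1.025642), (du/dtau, dv/dtau) = (0.129916, 0.131433); Gamma_uuu = -1.193159, Gamma_uuv = -0.098410, Gamma_uvv = -0.168624, Gamma_vuu = -0.776521, Gamma_vuv = -0.779503, Gamma_vvv = 0.378518; k4 = (0.129916, 0.131433, 0.026412, 0.033188)
  Y <- Y + (h/6)(k1 + 2k2 + 2k3 + k4): u = -0.9745, v = 1.0256, du/dtau = 0.1299, dv/dtau = 0.1314
step 2:
  k1: at (u, v) = (-0.974520, 1.025636), (du/dtau, dv/dtau) = (0.129914, 0.131428); Gamma_uuu = -1.193143, Gamma_uuv = -0.098402, Gamma_uvv = -0.168623, Gamma_vuu = -0.776525, Gamma_vuv = -0.779499, Gamma_vvv = 0.378509; k1 = (0.129914, 0.131428, 0.026411, 0.033187)
  k2: at (u, v) = (-0.961529, 1.038779), (du/dtau, dv/dtau) = (0.132556, 0.134747); Gamma_uuu = -1.215663, Gamma_uuv = -0.110617, Gamma_uvv = -0.172027, Gamma_vuu = -0.769208, Gamma_vuv = -0.781171, Gamma_vvv = 0.393584; k2 = (0.132556, 0.134747, 0.028435, 0.034275)
  k3: at (u, v) = (-0.961265, 1.039111), (du/dtau, dv/dtau) = (0.132758, 0.134856); Gamma_uuu = -1.216154, Gamma_uuv = -0.110898, Gamma_uvv = -0.172110, Gamma_vuu = -0.769035, Gamma_vuv = -0.781177, Gamma_vvv = 0.393937; k3 = (0.132758, 0.134856, 0.028535, 0.034361)
  k4: at (u, v) = (-0.947969, 1.052607), (du/dtau, dv/dtau) = (0.135622, 0.138300); Gamma_uuu = -1.239691, Gamma_uuv = -0.123896, Gamma_uvv = -0.175166, Gamma_vuu = -0.761411, Gamma_vuv = -0.782930, Gamma_vvv = 0.409888; k4 = (0.135622, 0.138300, 0.030800, 0.035535)
  Y <- Y + (h/6)(k1 + 2k2 + 2k3 + k4): u = -0.9480, v = 1.0526, du/dtau = 0.1356, dv/dtau = 0.1383
step 3:
  k1: at (u, v) = (-0.947982, 1.052600), (du/dtau, dv/dtau) = (0.135620, 0.138295); Gamma_uuu = -1.239670, Gamma_uuv = -0.123886, Gamma_uvv = -0.175165, Gamma_vuu = -0.761416, Gamma_vuv = -0.782925, Gamma_vvv = 0.409876; k1 = (0.135620, 0.138295, 0.030798, 0.035534)
  k2: at (u, v) = (-0.934420, 1.066430), (du/dtau, dv/dtau) = (0.138699, 0.141848); Gamma_uuu = -1.264192, Gamma_uuv = -0.137680, Gamma_uvv = -0.177797, Gamma_vuu = -0.753482, Gamma_vuv = -0.784748, Gamma_vvv = 0.426719; k2 = (0.138699, 0.141848, 0.033315, 0.036788)
  k3: at (u, v) = (-0.934112, 1.066785), (du/dtau, dv/dtau) = (0.138951, 0.141973); Gamma_uuu = -1.264773, Gamma_uuv = -0.138018, Gamma_uvv = -0.177860, Gamma_vuu = -0.753286, Gamma_vuv = -0.784772, Gamma_vvv = 0.427135; k3 = (0.138951, 0.141973, 0.033450, 0.036897)
  k4: at (u, v) = (-0.920191, 1.080995), (du/dtau, dv/dtau) = (0.142310, 0.145674); Gamma_uuu = -1.290481, Gamma_uuv = -0.152757, Gamma_uvv = -0.179961, Gamma_vuu = -0.744978, Gamma_vuv = -0.786702, Gamma_vvv = 0.445037; k4 = (0.142310, 0.145674, 0.036287, 0.038261)
  Y <- Y + (h/6)(k1 + 2k2 + 2k3 + k4): u = -0.9202, v = 1.0810, du/dtau = 0.1423, dv/dtau = 0.1457
step 4:
  k1: at (u, v) = (-0.920207, 1.080987), (du/dtau, dv/dtau) = (0.142307, 0.145667); Gamma_uuu = -1.290455, Gamma_uuv = -0.152744, Gamma_uvv = -0.179961, Gamma_vuu = -0.744985, Gamma_vuv = -0.786696, Gamma_vvv = 0.445022; k1 = (0.142307, 0.145667, 0.036284, 0.038259)
  k2: at (u, v) = (-0.905977, 1.095554), (du/dtau, dv/dtau) = (0.145935, 0.149493); Gamma_uuu = -1.317303, Gamma_uuv = -0.168444, Gamma_uvv = -0.181426, Gamma_vuu = -0.736298, Gamma_vuv = -0.788718, Gamma_vvv = 0.464003; k2 = (0.145935, 0.149493, 0.039459, 0.039725)
  k3: at (u, v) = (-0.905614, 1.095937), (du/dtau, dv/dtau) = (0.146253, 0.149639); Gamma_uuu = -1.318000, Gamma_uuv = -0.168858, Gamma_uvv = -0.181455, Gamma_vuu = -0.736070, Gamma_vuv = -0.788765, Gamma_vvv = 0.464504; k3 = (0.146253, 0.149639, 0.039646, 0.039868)
  k4: at (u, v) = (-0.890957, 1.110915), (du/dtau, dv/dtau) = (0.150236, 0.153640); Gamma_uuu = -1.346244, Gamma_uuv = -0.185717, Gamma_uvv = -0.182121, Gamma_vuu = -0.726917, Gamma_vuv = -0.790929, Gamma_vvv = 0.484790; k4 = (0.150236, 0.153640, 0.043258, 0.041476)
  Y <- Y + (h/6)(k1 + 2k2 + 2k3 + k4): u = -0.8910, v = 1.1109, du/dtau = 0.1502, dv/dtau = 0.1536


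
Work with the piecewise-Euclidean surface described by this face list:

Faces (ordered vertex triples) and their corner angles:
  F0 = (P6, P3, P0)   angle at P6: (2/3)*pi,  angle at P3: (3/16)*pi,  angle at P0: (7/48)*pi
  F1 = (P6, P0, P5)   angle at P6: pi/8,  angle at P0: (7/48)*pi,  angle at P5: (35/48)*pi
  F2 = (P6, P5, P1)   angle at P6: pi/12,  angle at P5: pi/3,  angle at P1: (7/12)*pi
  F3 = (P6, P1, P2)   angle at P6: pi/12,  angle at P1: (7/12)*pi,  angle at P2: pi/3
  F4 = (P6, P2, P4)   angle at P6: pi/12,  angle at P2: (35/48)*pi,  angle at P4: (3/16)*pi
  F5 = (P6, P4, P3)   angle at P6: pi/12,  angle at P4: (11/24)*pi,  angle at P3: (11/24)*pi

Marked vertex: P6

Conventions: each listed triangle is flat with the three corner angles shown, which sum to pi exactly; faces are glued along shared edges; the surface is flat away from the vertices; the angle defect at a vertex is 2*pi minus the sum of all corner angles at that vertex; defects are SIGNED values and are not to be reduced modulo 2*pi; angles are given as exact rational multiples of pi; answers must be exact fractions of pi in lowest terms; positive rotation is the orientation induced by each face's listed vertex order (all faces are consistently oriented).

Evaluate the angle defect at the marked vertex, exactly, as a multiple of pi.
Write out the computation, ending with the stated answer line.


Sum of corner angles at P6: (9/8)*pi
defect = 2*pi - (9/8)*pi

Answer: defect(P6) = (7/8)*pi


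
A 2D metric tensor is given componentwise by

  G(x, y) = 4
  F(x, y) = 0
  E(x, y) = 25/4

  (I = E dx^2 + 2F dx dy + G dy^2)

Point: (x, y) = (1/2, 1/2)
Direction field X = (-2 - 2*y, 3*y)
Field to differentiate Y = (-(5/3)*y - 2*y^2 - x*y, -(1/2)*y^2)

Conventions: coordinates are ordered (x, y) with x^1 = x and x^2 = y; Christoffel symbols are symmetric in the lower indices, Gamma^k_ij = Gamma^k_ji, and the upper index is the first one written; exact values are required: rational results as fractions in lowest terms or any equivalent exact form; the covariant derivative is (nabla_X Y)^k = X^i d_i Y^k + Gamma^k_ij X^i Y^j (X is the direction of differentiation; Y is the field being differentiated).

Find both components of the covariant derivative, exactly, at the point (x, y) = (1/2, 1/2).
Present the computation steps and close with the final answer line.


E = 25/4, F = 0, G = 4 at the point
E_x = 0, E_y = 0, F_x = 0, F_y = 0, G_x = 0, G_y = 0
EG - F^2 = 25;  g^inv = (1/25) * [[4, 0], [0, 25/4]]
first-kind symbols [ij,l] = (1/2)(d_i g_jl + d_j g_il - d_l g_ij): [xx,x] = E_x/2 = 0, [xx,y] = F_x - E_y/2 = 0, [xy,x] = E_y/2 = 0, [xy,y] = G_x/2 = 0, [yy,x] = F_y - G_x/2 = 0, [yy,y] = G_y/2 = 0
Gamma^x_ij = (G*[ij,x] - F*[ij,y])/(EG - F^2), Gamma^y_ij = (E*[ij,y] - F*[ij,x])/(EG - F^2)
Gamma_xxx = 0, Gamma_xxy = 0, Gamma_xyy = 0, Gamma_yxx = 0, Gamma_yxy = 0, Gamma_yyy = 0
X = (-3, 3/2), Y = (-19/12, -1/8) at the point

Answer: (nabla_X Y)^x = -19/4, (nabla_X Y)^y = -3/4


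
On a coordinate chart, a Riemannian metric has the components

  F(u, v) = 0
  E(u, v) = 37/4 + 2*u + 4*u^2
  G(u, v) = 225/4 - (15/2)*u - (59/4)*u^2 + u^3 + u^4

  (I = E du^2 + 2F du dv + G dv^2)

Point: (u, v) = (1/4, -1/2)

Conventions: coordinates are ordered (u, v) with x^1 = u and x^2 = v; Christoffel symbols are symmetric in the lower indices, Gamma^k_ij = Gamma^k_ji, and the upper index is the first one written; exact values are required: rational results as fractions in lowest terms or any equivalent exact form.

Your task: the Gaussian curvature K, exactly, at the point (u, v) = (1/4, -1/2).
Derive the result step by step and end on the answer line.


E = 10, F = 0, G = 13689/256, EG - F^2 = 68445/128 at the point
E_u = 4, E_v = 0, F_u = 0, F_v = 0, G_u = -117/8, G_v = 0
E_vv = 0, F_uv = 0, G_uu = -109/4
By Brioschi, K is (det M1 - det M2) divided by (EG - F^2) squared.
M1 = [[-E_vv/2 + F_uv - G_uu/2, E_u/2, F_u - E_v/2], [F_v - G_u/2, E, F], [G_v/2, F, G]] = [[109/8, 2, 0], [117/16, 10, 0], [0, 0, 13689/256]]; det M1 = 13319397/2048
M2 = [[0, E_v/2, G_u/2], [E_v/2, E, F], [G_u/2, F, G]] = [[0, 0, -117/16], [0, 10, 0], [-117/16, 0, 13689/256]]; det M2 = -68445/128
det M1 - det M2 = 14414517/2048; K = 14414517/2048 / (68445/128)^2 = 8/325

Answer: K = 8/325


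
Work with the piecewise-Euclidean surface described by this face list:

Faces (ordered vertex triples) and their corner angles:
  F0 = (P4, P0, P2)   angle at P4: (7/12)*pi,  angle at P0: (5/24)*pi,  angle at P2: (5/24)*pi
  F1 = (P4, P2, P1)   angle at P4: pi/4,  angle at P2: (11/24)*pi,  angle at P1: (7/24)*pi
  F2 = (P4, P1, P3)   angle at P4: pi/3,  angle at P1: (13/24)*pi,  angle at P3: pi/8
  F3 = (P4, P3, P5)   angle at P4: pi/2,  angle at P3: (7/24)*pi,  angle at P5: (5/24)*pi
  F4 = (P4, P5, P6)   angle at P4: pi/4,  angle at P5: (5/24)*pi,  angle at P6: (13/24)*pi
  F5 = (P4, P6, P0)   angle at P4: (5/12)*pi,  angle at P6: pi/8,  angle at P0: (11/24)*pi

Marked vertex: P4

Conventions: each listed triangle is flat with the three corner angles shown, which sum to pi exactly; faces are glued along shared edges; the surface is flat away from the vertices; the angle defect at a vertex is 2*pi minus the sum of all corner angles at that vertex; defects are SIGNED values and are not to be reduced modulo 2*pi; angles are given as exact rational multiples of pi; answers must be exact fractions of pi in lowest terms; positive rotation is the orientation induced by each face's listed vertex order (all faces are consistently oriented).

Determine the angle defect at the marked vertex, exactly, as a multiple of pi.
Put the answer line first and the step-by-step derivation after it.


Answer: defect(P4) = -pi/3

Sum of corner angles at P4: (7/3)*pi
defect = 2*pi - (7/3)*pi


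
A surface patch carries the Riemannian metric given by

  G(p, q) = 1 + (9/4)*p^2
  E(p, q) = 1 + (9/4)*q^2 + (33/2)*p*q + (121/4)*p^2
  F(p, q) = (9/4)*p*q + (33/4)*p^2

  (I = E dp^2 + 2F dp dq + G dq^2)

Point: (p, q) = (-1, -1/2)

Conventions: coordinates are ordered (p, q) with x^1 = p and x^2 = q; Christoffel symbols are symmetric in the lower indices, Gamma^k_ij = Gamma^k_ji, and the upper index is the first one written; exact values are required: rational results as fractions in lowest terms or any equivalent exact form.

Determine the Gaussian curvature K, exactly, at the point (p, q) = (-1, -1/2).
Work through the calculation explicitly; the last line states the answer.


E = 641/16, F = 75/8, G = 13/4, EG - F^2 = 677/16 at the point
E_p = -275/4, E_q = -75/4, F_p = -141/8, F_q = -9/4, G_p = -9/2, G_q = 0
E_qq = 9/2, F_pq = 9/4, G_pp = 9/2
Apply the Brioschi formula K = (det M1 - det M2)/(EG - F^2)^2 over the derivative matrices of E, F, G.
M1 = [[-E_qq/2 + F_pq - G_pp/2, E_p/2, F_p - E_q/2], [F_q - G_p/2, E, F], [G_q/2, F, G]] = [[-9/4, -275/8, -33/4], [0, 641/16, 75/8], [0, 75/8, 13/4]]; det M1 = -6093/64
M2 = [[0, E_q/2, G_p/2], [E_q/2, E, F], [G_p/2, F, G]] = [[0, -75/8, -9/4], [-75/8, 641/16, 75/8], [-9/4, 75/8, 13/4]]; det M2 = -5949/64
det M1 - det M2 = -9/4; K = -9/4 / (677/16)^2 = -576/458329

Answer: K = -576/458329


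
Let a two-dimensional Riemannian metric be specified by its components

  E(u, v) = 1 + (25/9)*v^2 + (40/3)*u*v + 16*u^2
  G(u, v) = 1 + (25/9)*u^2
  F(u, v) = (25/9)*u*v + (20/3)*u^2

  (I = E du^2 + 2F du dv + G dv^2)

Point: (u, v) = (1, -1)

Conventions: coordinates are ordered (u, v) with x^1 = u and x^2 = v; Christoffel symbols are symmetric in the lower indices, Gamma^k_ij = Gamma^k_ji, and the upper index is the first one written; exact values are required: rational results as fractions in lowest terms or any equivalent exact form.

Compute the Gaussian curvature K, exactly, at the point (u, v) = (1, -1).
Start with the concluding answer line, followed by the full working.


Answer: K = -225/6889

E = 58/9, F = 35/9, G = 34/9, EG - F^2 = 83/9 at the point
E_u = 56/3, E_v = 70/9, F_u = 95/9, F_v = 25/9, G_u = 50/9, G_v = 0
E_vv = 50/9, F_uv = 25/9, G_uu = 50/9
Apply the Brioschi formula K = (det M1 - det M2)/(EG - F^2)^2 over the derivative matrices of E, F, G.
M1 = [[-E_vv/2 + F_uv - G_uu/2, E_u/2, F_u - E_v/2], [F_v - G_u/2, E, F], [G_v/2, F, G]] = [[-25/9, 28/3, 20/3], [0, 58/9, 35/9], [0, 35/9, 34/9]]; det M1 = -2075/81
M2 = [[0, E_v/2, G_u/2], [E_v/2, E, F], [G_u/2, F, G]] = [[0, 35/9, 25/9], [35/9, 58/9, 35/9], [25/9, 35/9, 34/9]]; det M2 = -1850/81
det M1 - det M2 = -25/9; K = -25/9 / (83/9)^2 = -225/6889


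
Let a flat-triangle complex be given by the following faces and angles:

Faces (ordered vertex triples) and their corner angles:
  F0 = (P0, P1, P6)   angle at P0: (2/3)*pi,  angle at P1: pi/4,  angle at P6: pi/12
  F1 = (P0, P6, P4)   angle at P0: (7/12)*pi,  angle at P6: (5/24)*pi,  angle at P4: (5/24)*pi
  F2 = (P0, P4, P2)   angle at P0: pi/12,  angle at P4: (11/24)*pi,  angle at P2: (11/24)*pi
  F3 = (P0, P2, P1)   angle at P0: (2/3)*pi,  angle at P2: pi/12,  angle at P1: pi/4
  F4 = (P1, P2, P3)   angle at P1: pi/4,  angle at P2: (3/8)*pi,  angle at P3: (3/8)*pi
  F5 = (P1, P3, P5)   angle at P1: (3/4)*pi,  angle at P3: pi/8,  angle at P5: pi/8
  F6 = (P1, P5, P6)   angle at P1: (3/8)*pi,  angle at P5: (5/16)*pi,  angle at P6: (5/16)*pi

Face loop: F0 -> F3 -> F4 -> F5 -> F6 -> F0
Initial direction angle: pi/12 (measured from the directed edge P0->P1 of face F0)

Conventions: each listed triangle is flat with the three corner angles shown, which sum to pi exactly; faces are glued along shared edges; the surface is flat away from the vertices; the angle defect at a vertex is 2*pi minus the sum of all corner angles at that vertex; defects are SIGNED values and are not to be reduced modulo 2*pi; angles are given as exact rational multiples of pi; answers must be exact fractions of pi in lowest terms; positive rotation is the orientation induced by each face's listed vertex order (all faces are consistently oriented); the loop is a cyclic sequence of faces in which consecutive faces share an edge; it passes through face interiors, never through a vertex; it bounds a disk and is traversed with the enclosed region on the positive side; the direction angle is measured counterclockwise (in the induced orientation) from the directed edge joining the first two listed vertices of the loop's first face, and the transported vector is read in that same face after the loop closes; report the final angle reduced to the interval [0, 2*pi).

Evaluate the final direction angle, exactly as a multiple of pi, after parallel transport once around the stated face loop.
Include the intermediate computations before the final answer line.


enclosed vertex P1: corner angles sum to (15/8)*pi, defect = 2*pi - (15/8)*pi = pi/8
holonomy = initial angle + sum of enclosed defects (mod 2*pi), positive in the induced orientation
final angle = pi/12 + pi/8 = (5/24)*pi (mod 2*pi)

Answer: final direction angle = (5/24)*pi


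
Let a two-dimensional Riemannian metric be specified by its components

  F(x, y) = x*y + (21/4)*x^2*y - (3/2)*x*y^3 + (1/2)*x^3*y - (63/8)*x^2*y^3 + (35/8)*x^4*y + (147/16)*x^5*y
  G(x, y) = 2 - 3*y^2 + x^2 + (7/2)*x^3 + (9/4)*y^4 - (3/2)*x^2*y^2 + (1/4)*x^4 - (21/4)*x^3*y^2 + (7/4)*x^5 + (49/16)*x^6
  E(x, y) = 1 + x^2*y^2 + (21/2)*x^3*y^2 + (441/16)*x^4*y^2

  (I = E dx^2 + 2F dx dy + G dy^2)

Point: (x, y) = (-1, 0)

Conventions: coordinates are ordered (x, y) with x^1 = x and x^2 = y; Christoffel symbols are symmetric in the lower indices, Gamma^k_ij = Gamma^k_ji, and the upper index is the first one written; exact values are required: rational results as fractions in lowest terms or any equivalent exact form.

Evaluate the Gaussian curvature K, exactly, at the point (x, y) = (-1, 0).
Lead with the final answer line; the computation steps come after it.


Answer: K = -16

E = 1, F = 0, G = 17/16, EG - F^2 = 17/16 at the point
E_x = 0, E_y = 0, F_x = 0, F_y = -17/16, G_x = -17/8, G_y = 0
E_yy = 289/8, F_xy = 327/16, G_xx = 327/8
Apply the Brioschi formula K = (det M1 - det M2)/(EG - F^2)^2 over the derivative matrices of E, F, G.
M1 = [[-E_yy/2 + F_xy - G_xx/2, E_x/2, F_x - E_y/2], [F_y - G_x/2, E, F], [G_y/2, F, G]] = [[-289/16, 0, 0], [0, 1, 0], [0, 0, 17/16]]; det M1 = -4913/256
M2 = [[0, E_y/2, G_x/2], [E_y/2, E, F], [G_x/2, F, G]] = [[0, 0, -17/16], [0, 1, 0], [-17/16, 0, 17/16]]; det M2 = -289/256
det M1 - det M2 = -289/16; K = -289/16 / (17/16)^2 = -16


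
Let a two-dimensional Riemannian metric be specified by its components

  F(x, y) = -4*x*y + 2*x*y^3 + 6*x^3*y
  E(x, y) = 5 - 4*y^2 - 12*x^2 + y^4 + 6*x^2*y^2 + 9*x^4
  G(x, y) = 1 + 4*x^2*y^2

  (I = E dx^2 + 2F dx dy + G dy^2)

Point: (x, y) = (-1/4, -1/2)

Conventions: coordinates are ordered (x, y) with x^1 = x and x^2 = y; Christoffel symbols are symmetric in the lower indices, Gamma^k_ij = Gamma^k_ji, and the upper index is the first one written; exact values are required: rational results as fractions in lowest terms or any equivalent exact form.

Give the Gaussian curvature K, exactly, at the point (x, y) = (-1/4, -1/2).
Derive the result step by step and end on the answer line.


E = 881/256, F = -25/64, G = 17/16, EG - F^2 = 897/256 at the point
E_x = 75/16, E_y = 25/8, F_x = 19/16, F_y = 17/32, G_x = -1/2, G_y = -1/4
E_yy = -17/4, F_xy = -11/8, G_xx = 2
By Brioschi, K is (det M1 - det M2) divided by (EG - F^2) squared.
M1 = [[-E_yy/2 + F_xy - G_xx/2, E_x/2, F_x - E_y/2], [F_y - G_x/2, E, F], [G_y/2, F, G]] = [[-1/4, 75/32, -3/8], [25/32, 881/256, -25/64], [-1/8, -25/64, 17/16]]; det M1 = -705/256
M2 = [[0, E_y/2, G_x/2], [E_y/2, E, F], [G_x/2, F, G]] = [[0, 25/16, -1/4], [25/16, 881/256, -25/64], [-1/4, -25/64, 17/16]]; det M2 = -641/256
det M1 - det M2 = -1/4; K = -1/4 / (897/256)^2 = -16384/804609

Answer: K = -16384/804609


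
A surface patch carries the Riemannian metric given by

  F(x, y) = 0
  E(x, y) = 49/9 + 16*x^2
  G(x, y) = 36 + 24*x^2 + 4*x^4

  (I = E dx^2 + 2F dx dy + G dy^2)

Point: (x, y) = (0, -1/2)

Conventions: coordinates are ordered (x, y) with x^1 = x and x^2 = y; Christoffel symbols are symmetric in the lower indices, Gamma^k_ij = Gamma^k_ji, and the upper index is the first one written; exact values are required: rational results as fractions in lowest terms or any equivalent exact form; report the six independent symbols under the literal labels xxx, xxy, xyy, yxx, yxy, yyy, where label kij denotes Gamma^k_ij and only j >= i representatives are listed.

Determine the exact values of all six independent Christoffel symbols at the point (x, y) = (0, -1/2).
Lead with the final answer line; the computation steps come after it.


Answer: Gamma_xxx = 0, Gamma_xxy = 0, Gamma_xyy = 0, Gamma_yxx = 0, Gamma_yxy = 0, Gamma_yyy = 0

E = 49/9, F = 0, G = 36 at the point
E_x = 0, E_y = 0, F_x = 0, F_y = 0, G_x = 0, G_y = 0
EG - F^2 = 196;  g^inv = (1/196) * [[36, 0], [0, 49/9]]
first-kind symbols [ij,l] = (1/2)(d_i g_jl + d_j g_il - d_l g_ij): [xx,x] = E_x/2 = 0, [xx,y] = F_x - E_y/2 = 0, [xy,x] = E_y/2 = 0, [xy,y] = G_x/2 = 0, [yy,x] = F_y - G_x/2 = 0, [yy,y] = G_y/2 = 0
Gamma^x_ij = (G*[ij,x] - F*[ij,y])/(EG - F^2), Gamma^y_ij = (E*[ij,y] - F*[ij,x])/(EG - F^2)


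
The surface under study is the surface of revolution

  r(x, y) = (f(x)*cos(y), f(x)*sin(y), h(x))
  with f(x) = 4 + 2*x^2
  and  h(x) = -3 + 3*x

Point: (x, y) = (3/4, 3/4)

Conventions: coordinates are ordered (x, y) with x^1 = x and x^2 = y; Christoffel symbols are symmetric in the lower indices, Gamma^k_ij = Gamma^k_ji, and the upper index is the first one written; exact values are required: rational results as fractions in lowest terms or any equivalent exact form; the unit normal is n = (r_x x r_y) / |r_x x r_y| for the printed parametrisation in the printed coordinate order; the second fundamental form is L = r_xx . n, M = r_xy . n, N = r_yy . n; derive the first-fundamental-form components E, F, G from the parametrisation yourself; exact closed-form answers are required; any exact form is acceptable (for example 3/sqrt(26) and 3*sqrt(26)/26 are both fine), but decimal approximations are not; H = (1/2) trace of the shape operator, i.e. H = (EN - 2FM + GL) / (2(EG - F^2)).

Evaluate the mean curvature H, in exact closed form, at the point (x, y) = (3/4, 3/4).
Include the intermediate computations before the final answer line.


f = 41/8, f' = 3, f'' = 4, h' = 3, h'' = 0
E = 18, F = 0, G = 1681/64; answer radicand W^2 = 18
unnormalised second-form numerators: l = -12, m = 0, n = 123/8; L = l/sqrt(18), and similarly M = m/sqrt(W^2), N = n/sqrt(W^2)
H = (E*n - 2*F*m + G*l) / (2*(EG - F^2)*sqrt(W^2)); E*n - 2*F*m + G*l = -615/16, EG - F^2 = 15129/32, so H = (-5/123)/sqrt(18)

Answer: H = -5*sqrt(2)/738


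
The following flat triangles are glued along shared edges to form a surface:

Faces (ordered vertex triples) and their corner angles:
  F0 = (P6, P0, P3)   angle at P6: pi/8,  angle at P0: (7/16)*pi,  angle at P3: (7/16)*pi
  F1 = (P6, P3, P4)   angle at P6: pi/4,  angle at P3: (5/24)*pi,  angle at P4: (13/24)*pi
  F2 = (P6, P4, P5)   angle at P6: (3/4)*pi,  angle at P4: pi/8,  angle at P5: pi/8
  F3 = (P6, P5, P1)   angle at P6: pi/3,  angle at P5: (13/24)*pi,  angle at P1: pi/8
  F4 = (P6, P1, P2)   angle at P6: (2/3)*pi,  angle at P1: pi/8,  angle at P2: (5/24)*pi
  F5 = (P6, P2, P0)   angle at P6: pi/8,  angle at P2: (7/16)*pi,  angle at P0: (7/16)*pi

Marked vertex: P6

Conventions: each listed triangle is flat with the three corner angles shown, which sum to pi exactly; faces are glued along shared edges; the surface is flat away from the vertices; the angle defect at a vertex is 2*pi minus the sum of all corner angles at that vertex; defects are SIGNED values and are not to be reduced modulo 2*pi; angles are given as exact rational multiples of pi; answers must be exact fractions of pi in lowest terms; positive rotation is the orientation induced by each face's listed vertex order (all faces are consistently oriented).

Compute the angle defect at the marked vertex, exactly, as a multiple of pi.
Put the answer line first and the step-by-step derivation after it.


Answer: defect(P6) = -pi/4

Sum of corner angles at P6: (9/4)*pi
defect = 2*pi - (9/4)*pi


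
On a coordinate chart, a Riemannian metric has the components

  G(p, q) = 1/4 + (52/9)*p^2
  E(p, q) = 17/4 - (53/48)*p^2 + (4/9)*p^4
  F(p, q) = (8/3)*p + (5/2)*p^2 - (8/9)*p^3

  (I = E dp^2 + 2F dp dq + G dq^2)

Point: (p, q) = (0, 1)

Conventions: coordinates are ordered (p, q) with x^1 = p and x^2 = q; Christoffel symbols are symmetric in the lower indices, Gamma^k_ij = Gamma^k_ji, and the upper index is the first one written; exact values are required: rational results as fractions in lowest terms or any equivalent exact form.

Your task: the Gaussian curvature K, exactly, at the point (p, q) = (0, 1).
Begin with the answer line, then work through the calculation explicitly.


Answer: K = -832/153

E = 17/4, F = 0, G = 1/4, EG - F^2 = 17/16 at the point
E_p = 0, E_q = 0, F_p = 8/3, F_q = 0, G_p = 0, G_q = 0
E_qq = 0, F_pq = 0, G_pp = 104/9
The intrinsic route: Brioschi's K = (det M1 - det M2)/(EG - F^2)^2.
M1 = [[-E_qq/2 + F_pq - G_pp/2, E_p/2, F_p - E_q/2], [F_q - G_p/2, E, F], [G_q/2, F, G]] = [[-52/9, 0, 8/3], [0, 17/4, 0], [0, 0, 1/4]]; det M1 = -221/36
M2 = [[0, E_q/2, G_p/2], [E_q/2, E, F], [G_p/2, F, G]] = [[0, 0, 0], [0, 17/4, 0], [0, 0, 1/4]]; det M2 = 0
det M1 - det M2 = -221/36; K = -221/36 / (17/16)^2 = -832/153


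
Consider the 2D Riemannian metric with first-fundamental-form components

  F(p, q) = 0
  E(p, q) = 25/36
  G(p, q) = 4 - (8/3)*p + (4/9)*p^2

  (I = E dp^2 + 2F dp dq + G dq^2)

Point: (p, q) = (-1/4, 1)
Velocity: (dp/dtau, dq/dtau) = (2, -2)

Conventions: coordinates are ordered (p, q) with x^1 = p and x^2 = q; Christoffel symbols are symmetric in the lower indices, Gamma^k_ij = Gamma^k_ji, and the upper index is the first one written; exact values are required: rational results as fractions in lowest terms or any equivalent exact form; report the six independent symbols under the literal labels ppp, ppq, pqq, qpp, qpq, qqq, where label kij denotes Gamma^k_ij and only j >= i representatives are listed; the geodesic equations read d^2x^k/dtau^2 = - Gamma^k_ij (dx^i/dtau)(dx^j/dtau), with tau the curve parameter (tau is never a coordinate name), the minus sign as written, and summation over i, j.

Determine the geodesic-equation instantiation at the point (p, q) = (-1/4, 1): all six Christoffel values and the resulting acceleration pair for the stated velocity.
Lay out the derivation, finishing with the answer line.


E = 25/36, F = 0, G = 169/36 at the point
E_p = 0, E_q = 0, F_p = 0, F_q = 0, G_p = -26/9, G_q = 0
EG - F^2 = 4225/1296;  g^inv = (1296/4225) * [[169/36, 0], [0, 25/36]]
first-kind symbols [ij,l] = (1/2)(d_i g_jl + d_j g_il - d_l g_ij): [pp,p] = E_p/2 = 0, [pp,q] = F_p - E_q/2 = 0, [pq,p] = E_q/2 = 0, [pq,q] = G_p/2 = -13/9, [qq,p] = F_q - G_p/2 = 13/9, [qq,q] = G_q/2 = 0
Gamma^p_ij = (G*[ij,p] - F*[ij,q])/(EG - F^2), Gamma^q_ij = (E*[ij,q] - F*[ij,p])/(EG - F^2)
Gamma_ppp = 0, Gamma_ppq = 0, Gamma_pqq = 52/25, Gamma_qpp = 0, Gamma_qpq = -4/13, Gamma_qqq = 0
d^2p/dtau^2 = -(Gamma_ppp*(2)^2 + 2*Gamma_ppq*(2)*(-2) + Gamma_pqq*(-2)^2) = -208/25
d^2q/dtau^2 = -(Gamma_qpp*(2)^2 + 2*Gamma_qpq*(2)*(-2) + Gamma_qqq*(-2)^2) = -32/13

Answer: Gamma_ppp = 0, Gamma_ppq = 0, Gamma_pqq = 52/25, Gamma_qpp = 0, Gamma_qpq = -4/13, Gamma_qqq = 0; accelerations (d^2p/dtau^2, d^2q/dtau^2) = (-208/25, -32/13)


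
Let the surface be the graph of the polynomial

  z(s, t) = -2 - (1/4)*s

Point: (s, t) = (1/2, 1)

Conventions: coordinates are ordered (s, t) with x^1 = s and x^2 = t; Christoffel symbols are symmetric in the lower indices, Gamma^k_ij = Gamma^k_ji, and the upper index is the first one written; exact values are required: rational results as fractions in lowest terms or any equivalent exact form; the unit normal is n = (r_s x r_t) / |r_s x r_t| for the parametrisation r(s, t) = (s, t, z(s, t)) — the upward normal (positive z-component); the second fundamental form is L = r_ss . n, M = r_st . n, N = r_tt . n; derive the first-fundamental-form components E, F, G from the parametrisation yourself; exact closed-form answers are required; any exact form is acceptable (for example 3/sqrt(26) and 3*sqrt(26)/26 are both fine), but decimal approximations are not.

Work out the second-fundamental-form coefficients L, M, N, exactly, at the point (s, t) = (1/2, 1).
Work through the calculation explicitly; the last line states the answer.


z_s = -1/4, z_t = 0, z_ss = 0, z_st = 0, z_tt = 0
E = 17/16, F = 0, G = 1; answer radicand W^2 = 17/16
unnormalised second-form numerators: l = 0, m = 0, n = 0; L = l/sqrt(17/16), and similarly M = m/sqrt(W^2), N = n/sqrt(W^2)

Answer: L = 0, M = 0, N = 0


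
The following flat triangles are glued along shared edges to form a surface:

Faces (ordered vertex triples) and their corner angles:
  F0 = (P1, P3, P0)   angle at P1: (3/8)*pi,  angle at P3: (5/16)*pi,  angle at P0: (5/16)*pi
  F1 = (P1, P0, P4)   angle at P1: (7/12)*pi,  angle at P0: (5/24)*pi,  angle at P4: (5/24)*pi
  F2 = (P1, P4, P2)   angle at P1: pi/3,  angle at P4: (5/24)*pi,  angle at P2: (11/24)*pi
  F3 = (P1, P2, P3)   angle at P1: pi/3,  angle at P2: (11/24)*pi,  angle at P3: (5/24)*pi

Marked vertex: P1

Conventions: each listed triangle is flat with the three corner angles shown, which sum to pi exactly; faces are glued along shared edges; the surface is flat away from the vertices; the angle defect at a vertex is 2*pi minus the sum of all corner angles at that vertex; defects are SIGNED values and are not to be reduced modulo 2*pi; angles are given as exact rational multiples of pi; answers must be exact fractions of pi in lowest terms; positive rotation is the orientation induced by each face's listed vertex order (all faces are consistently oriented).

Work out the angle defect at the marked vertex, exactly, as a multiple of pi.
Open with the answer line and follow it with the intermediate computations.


Answer: defect(P1) = (3/8)*pi

Sum of corner angles at P1: (13/8)*pi
defect = 2*pi - (13/8)*pi


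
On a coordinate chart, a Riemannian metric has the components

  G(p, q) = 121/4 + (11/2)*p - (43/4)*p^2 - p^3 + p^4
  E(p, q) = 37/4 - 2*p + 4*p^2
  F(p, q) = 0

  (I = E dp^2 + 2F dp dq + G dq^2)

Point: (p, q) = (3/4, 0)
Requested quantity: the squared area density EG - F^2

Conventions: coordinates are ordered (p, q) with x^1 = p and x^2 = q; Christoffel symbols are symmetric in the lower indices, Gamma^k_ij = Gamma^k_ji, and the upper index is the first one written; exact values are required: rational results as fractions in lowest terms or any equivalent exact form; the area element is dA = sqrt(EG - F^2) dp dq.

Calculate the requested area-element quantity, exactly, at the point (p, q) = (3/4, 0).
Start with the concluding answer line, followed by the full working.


Answer: EG - F^2 = 36125/128

E = 10, F = 0, G = 7225/256; EG - F^2 = 36125/128


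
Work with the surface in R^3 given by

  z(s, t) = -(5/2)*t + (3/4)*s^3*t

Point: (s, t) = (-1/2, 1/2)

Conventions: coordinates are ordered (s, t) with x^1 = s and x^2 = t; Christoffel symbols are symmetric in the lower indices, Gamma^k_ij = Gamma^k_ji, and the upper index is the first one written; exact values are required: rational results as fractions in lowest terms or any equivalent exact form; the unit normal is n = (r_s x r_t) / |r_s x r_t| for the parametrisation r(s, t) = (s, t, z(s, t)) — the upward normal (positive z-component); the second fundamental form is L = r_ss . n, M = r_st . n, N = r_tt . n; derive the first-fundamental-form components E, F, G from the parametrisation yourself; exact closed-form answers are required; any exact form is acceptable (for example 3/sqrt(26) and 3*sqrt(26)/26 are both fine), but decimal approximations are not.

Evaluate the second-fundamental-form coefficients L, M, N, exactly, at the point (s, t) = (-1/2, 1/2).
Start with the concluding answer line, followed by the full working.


Answer: L = -18*sqrt(7994)/3997, M = 9*sqrt(7994)/3997, N = 0

z_s = 9/32, z_t = -83/32, z_ss = -9/8, z_st = 9/16, z_tt = 0
E = 1105/1024, F = -747/1024, G = 7913/1024; answer radicand W^2 = 3997/512
unnormalised second-form numerators: l = -9/8, m = 9/16, n = 0; L = l/sqrt(3997/512), and similarly M = m/sqrt(W^2), N = n/sqrt(W^2)


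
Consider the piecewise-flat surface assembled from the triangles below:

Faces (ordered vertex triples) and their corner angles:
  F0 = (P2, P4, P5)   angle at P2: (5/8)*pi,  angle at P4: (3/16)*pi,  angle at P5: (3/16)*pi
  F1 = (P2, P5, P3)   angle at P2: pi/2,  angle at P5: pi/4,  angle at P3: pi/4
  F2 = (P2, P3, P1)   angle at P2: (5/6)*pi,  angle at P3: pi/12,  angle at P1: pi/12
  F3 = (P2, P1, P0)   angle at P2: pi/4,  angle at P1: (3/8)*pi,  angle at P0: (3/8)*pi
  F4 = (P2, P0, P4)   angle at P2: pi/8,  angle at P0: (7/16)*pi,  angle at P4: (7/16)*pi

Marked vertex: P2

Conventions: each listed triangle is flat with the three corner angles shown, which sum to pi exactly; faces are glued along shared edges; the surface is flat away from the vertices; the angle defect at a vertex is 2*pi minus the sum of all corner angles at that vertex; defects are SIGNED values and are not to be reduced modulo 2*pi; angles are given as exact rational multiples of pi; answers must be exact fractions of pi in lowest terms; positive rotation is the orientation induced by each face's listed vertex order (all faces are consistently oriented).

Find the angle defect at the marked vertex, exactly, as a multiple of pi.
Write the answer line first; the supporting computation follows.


Answer: defect(P2) = -pi/3

Sum of corner angles at P2: (7/3)*pi
defect = 2*pi - (7/3)*pi


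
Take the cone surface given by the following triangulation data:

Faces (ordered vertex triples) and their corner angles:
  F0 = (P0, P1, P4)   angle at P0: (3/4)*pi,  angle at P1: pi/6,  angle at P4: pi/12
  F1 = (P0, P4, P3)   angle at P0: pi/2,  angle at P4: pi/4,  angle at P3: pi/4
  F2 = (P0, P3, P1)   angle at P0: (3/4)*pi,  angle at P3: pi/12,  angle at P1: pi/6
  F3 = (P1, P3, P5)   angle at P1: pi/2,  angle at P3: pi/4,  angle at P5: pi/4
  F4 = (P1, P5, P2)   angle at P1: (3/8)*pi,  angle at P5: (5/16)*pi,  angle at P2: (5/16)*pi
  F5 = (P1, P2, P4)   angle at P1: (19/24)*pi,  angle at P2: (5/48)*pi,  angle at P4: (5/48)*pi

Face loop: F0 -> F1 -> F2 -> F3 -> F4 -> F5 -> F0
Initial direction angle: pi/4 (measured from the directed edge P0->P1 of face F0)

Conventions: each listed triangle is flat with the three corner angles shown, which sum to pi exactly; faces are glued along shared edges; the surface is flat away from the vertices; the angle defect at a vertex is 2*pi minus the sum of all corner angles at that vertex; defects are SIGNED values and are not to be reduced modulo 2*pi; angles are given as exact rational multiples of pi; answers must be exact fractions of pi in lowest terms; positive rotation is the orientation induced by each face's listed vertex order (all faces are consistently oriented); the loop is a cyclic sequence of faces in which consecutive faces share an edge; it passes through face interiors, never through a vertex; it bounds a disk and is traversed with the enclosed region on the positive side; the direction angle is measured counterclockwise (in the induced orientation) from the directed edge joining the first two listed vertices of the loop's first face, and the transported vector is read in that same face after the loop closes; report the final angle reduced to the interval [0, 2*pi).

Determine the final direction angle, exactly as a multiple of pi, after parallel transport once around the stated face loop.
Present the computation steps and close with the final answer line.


enclosed vertex P0: corner angles sum to 2*pi, defect = 2*pi - 2*pi = 0
enclosed vertex P1: corner angles sum to 2*pi, defect = 2*pi - 2*pi = 0
transport around the loop rotates by the sum of enclosed defects; add to the initial angle mod 2*pi
final angle = pi/4 + 0 = pi/4 (mod 2*pi)

Answer: final direction angle = pi/4


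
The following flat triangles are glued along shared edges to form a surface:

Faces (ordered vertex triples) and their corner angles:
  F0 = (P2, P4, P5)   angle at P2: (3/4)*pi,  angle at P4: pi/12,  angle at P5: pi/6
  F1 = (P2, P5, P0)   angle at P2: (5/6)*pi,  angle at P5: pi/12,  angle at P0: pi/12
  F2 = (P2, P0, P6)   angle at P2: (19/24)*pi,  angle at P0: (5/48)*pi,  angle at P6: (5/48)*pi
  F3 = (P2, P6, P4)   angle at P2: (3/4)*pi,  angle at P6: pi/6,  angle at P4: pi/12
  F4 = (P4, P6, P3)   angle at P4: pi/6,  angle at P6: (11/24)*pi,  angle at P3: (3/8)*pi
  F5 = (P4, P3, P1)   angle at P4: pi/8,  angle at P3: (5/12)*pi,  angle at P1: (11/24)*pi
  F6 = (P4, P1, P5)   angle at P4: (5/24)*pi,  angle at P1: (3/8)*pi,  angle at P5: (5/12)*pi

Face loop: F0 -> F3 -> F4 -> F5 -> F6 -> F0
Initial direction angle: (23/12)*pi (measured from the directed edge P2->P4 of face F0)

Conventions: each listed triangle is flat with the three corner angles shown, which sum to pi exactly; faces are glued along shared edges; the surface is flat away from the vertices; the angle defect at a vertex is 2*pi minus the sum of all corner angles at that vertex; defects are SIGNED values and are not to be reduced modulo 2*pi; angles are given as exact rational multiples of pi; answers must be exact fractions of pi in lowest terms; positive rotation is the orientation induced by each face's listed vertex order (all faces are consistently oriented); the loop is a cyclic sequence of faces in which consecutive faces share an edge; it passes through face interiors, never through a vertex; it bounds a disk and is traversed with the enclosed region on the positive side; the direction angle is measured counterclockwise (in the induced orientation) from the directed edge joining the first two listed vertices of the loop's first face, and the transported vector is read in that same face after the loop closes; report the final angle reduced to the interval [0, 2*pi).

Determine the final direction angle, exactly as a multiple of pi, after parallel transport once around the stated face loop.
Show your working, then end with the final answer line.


enclosed vertex P4: corner angles sum to (2/3)*pi, defect = 2*pi - (2/3)*pi = (4/3)*pi
holonomy = initial angle + sum of enclosed defects (mod 2*pi), positive in the induced orientation
final angle = (23/12)*pi + (4/3)*pi = (5/4)*pi (mod 2*pi)

Answer: final direction angle = (5/4)*pi
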